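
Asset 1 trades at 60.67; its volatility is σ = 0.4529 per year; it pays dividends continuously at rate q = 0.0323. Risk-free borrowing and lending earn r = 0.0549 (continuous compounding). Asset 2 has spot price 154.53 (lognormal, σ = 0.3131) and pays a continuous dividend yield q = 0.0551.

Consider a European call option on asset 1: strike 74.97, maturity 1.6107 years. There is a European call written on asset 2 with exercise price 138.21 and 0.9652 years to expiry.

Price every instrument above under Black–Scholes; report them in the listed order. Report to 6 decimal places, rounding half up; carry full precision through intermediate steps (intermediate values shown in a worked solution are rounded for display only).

price(asset 1 call K=74.97) = 9.397688
price(asset 2 call K=138.21) = 25.781971

[asset 1 call K=74.97]
σ√T = 0.4529·√1.6107 = 0.574791
d₁ = (ln(S/K) + (r−q+σ²/2)T) / (σ√T) = (ln(60.67/74.97) + (0.0549−0.0323+0.4529²/2)·1.6107) / 0.574791 = (-0.211639 + 0.201594) / 0.574791 = -0.017476
d₂ = d₁ − σ√T = -0.017476 − 0.574791 = -0.592266
e^{−rT} = 0.915370
e^{−qT} = 0.949305
N(d₁) = 0.493029,  N(d₂) = 0.276836
price = S·e^{−qT}·N(d₁) − K·e^{−rT}·N(d₂) = 28.395643 − 18.997955 = 9.397688
[asset 2 call K=138.21]
σ√T = 0.3131·√0.9652 = 0.307604
d₁ = (ln(S/K) + (r−q+σ²/2)T) / (σ√T) = (ln(154.53/138.21) + (0.0549−0.0551+0.3131²/2)·0.9652) / 0.307604 = (0.111614 + 0.047117) / 0.307604 = 0.516024
d₂ = d₁ − σ√T = 0.516024 − 0.307604 = 0.208420
e^{−rT} = 0.948390
e^{−qT} = 0.948207
N(d₁) = 0.697081,  N(d₂) = 0.582550
price = S·e^{−qT}·N(d₁) − K·e^{−rT}·N(d₂) = 102.140815 − 76.358844 = 25.781971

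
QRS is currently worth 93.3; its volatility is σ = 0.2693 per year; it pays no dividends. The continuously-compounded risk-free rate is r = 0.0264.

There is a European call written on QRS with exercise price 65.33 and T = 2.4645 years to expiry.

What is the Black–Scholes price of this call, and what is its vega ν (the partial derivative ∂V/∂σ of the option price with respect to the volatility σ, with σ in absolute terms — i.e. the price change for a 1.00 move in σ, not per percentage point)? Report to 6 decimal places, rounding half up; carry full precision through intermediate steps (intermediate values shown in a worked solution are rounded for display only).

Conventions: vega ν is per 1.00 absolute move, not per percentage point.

price = 34.725560
ν = 28.161954

σ√T = 0.2693·√2.4645 = 0.422767
d₁ = (ln(S/K) + (r+σ²/2)T) / (σ√T) = (ln(93.3/65.33) + (0.0264+0.2693²/2)·2.4645) / 0.422767 = (0.356369 + 0.154429) / 0.422767 = 1.208225
d₂ = d₁ − σ√T = 1.208225 − 0.422767 = 0.785459
e^{−rT} = 0.937009
N(d₁) = 0.886520,  N(d₂) = 0.783908
Call price V = S·N(d₁) − K·e^{−rT}·N(d₂) = 82.712287 − 47.986727 = 34.725560
φ(d₁) = (1/√(2π))·e^{−d₁²/2} = 0.192272
ν = S·φ(d₁)·√T = 28.161954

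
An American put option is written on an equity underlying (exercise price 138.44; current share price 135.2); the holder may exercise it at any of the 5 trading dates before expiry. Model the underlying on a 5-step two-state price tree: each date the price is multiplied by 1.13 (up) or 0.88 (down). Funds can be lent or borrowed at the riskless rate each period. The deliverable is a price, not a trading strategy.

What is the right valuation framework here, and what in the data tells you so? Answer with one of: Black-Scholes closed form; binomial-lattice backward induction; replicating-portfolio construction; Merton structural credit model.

framework: binomial-lattice backward induction

Key observation: the defining feature is the embedded early-exercise option across 5 discrete dates on the spot-135.2 tree; pricing the strike-138.44 put means working backward with an exercise test at every node.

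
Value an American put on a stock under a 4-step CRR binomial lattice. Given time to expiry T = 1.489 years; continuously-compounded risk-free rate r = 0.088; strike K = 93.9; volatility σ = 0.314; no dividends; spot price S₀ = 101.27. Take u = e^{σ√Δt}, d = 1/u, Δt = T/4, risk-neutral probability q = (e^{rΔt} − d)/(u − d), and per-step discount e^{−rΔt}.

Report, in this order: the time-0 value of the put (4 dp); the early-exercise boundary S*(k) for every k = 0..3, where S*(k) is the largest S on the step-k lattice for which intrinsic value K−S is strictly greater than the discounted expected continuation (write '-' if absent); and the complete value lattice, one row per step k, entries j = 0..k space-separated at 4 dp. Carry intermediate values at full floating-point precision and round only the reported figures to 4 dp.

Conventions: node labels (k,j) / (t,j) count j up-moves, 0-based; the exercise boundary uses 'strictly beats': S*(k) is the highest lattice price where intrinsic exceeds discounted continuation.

price = 7.2642
boundary = - - 69.0363 57.0002
tree:
7.2642
13.6855 2.2132
24.8637 4.9568 0.0000
36.8998 11.1016 0.0000 0.0000
46.8375 24.8637 0.0000 0.0000 0.0000

Δt=0.37225  u=1.21116  d=0.82565  q=0.53863  discount=0.96777
step 4 (expiry): payoffs max(K−S,0) = 46.8375 24.8637 0.0000 0.0000 0.0000
step 3: (k=3,j=0): S=57.0002, K−S=36.8998, hold=33.8737 ⇒ V=36.8998 exercise | (k=3,j=1): S=83.6141, K−S=10.2859, hold=11.1016 ⇒ V=11.1016 continue | (k=3,j=2): S=122.6542, K−S=0.0000, hold=0.0000 ⇒ V=0.0000 continue | (k=3,j=3): S=179.9225, K−S=0.0000, hold=0.0000 ⇒ V=0.0000 continue  boundary S*=57.0002
step 2: (k=2,j=0): S=69.0363, K−S=24.8637, hold=22.2627 ⇒ V=24.8637 exercise | (k=2,j=1): S=101.2700, K−S=0.0000, hold=4.9568 ⇒ V=4.9568 continue | (k=2,j=2): S=148.5538, K−S=0.0000, hold=0.0000 ⇒ V=0.0000 continue  boundary S*=69.0363
step 1: (k=1,j=0): S=83.6141, K−S=10.2859, hold=13.6855 ⇒ V=13.6855 continue | (k=1,j=1): S=122.6542, K−S=0.0000, hold=2.2132 ⇒ V=2.2132 continue  boundary S*=-
step 0: (k=0,j=0): S=101.2700, K−S=0.0000, hold=7.2642 ⇒ V=7.2642 continue  boundary S*=-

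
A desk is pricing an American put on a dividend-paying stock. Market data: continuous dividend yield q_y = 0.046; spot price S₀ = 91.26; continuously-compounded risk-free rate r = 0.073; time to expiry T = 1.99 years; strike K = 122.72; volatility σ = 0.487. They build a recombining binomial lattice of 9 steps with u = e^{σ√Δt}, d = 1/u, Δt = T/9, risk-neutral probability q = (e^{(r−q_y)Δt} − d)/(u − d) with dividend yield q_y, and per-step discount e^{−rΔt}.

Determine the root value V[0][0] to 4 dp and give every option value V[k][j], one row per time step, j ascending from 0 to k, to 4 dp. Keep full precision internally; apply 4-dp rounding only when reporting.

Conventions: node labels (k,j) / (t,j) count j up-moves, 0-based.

price = 41.6543
tree:
41.6543
52.7086 29.9510
64.9936 39.9315 19.1114
76.8086 51.7474 27.2581 10.0729
86.2053 64.9936 37.7889 15.6658 3.7591
93.6788 76.8086 50.6109 23.8387 6.4732 0.6550
99.6227 86.2053 64.9936 35.2560 11.0665 1.2235 0.0000
104.3500 93.6788 76.8086 50.1383 18.7569 2.2855 0.0000 0.0000
108.1098 99.6227 86.2053 64.9936 31.4600 4.2693 0.0000 0.0000 0.0000
111.1001 104.3500 93.6788 76.8086 50.1383 7.9750 0.0000 0.0000 0.0000 0.0000

Δt=0.22111  u=1.25734  d=0.79533  q=0.45596  discount=0.98399
step 9 (expiry): payoffs max(K−S,0) = 111.1001 104.3500 93.6788 76.8086 50.1383 7.9750 0.0000 0.0000 0.0000 0.0000
k=8: (k=8,j=0): S=14.6102, K−S=108.1098, hold=106.2927 ⇒ V=108.1098 exercise | (k=8,j=1): S=23.0973, K−S=99.6227, hold=97.8915 ⇒ V=99.6227 exercise | (k=8,j=2): S=36.5147, K−S=86.2053, hold=84.6099 ⇒ V=86.2053 exercise | (k=8,j=3): S=57.7264, K−S=64.9936, hold=63.6129 ⇒ V=64.9936 exercise | (k=8,j=4): S=91.2600, K−S=31.4600, hold=30.4186 ⇒ V=31.4600 exercise | (k=8,j=5): S=144.2736, K−S=0.0000, hold=4.2693 ⇒ V=4.2693 continue | (k=8,j=6): S=228.0831, K−S=0.0000, hold=0.0000 ⇒ V=0.0000 continue | (k=8,j=7): S=360.5781, K−S=0.0000, hold=0.0000 ⇒ V=0.0000 continue | (k=8,j=8): S=570.0405, K−S=0.0000, hold=0.0000 ⇒ V=0.0000 continue
k=7: (k=7,j=0): S=18.3700, K−S=104.3500, hold=102.5710 ⇒ V=104.3500 exercise | (k=7,j=1): S=29.0412, K−S=93.6788, hold=92.0077 ⇒ V=93.6788 exercise | (k=7,j=2): S=45.9114, K−S=76.8086, hold=75.3082 ⇒ V=76.8086 exercise | (k=7,j=3): S=72.5817, K−S=50.1383, hold=48.9078 ⇒ V=50.1383 exercise | (k=7,j=4): S=114.7450, K−S=7.9750, hold=18.7569 ⇒ V=18.7569 continue | (k=7,j=5): S=181.4011, K−S=0.0000, hold=2.2855 ⇒ V=2.2855 continue | (k=7,j=6): S=286.7783, K−S=0.0000, hold=0.0000 ⇒ V=0.0000 continue | (k=7,j=7): S=453.3697, K−S=0.0000, hold=0.0000 ⇒ V=0.0000 continue
k=6: (k=6,j=0): S=23.0973, K−S=99.6227, hold=97.8915 ⇒ V=99.6227 exercise | (k=6,j=1): S=36.5147, K−S=86.2053, hold=84.6099 ⇒ V=86.2053 exercise | (k=6,j=2): S=57.7264, K−S=64.9936, hold=63.6129 ⇒ V=64.9936 exercise | (k=6,j=3): S=91.2600, K−S=31.4600, hold=35.2560 ⇒ V=35.2560 continue | (k=6,j=4): S=144.2736, K−S=0.0000, hold=11.0665 ⇒ V=11.0665 continue | (k=6,j=5): S=228.0831, K−S=0.0000, hold=1.2235 ⇒ V=1.2235 continue | (k=6,j=6): S=360.5781, K−S=0.0000, hold=0.0000 ⇒ V=0.0000 continue
k=5: (k=5,j=0): S=29.0412, K−S=93.6788, hold=92.0077 ⇒ V=93.6788 exercise | (k=5,j=1): S=45.9114, K−S=76.8086, hold=75.3082 ⇒ V=76.8086 exercise | (k=5,j=2): S=72.5817, K−S=50.1383, hold=50.6109 ⇒ V=50.6109 continue | (k=5,j=3): S=114.7450, K−S=7.9750, hold=23.8387 ⇒ V=23.8387 continue | (k=5,j=4): S=181.4011, K−S=0.0000, hold=6.4732 ⇒ V=6.4732 continue | (k=5,j=5): S=286.7783, K−S=0.0000, hold=0.6550 ⇒ V=0.6550 continue
k=4: (k=4,j=0): S=36.5147, K−S=86.2053, hold=84.6099 ⇒ V=86.2053 exercise | (k=4,j=1): S=57.7264, K−S=64.9936, hold=63.8249 ⇒ V=64.9936 exercise | (k=4,j=2): S=91.2600, K−S=31.4600, hold=37.7889 ⇒ V=37.7889 continue | (k=4,j=3): S=144.2736, K−S=0.0000, hold=15.6658 ⇒ V=15.6658 continue | (k=4,j=4): S=228.0831, K−S=0.0000, hold=3.7591 ⇒ V=3.7591 continue
k=3: (k=3,j=0): S=45.9114, K−S=76.8086, hold=75.3082 ⇒ V=76.8086 exercise | (k=3,j=1): S=72.5817, K−S=50.1383, hold=51.7474 ⇒ V=51.7474 continue | (k=3,j=2): S=114.7450, K−S=7.9750, hold=27.2581 ⇒ V=27.2581 continue | (k=3,j=3): S=181.4011, K−S=0.0000, hold=10.0729 ⇒ V=10.0729 continue
k=2: (k=2,j=0): S=57.7264, K−S=64.9936, hold=64.3348 ⇒ V=64.9936 exercise | (k=2,j=1): S=91.2600, K−S=31.4600, hold=39.9315 ⇒ V=39.9315 continue | (k=2,j=2): S=144.2736, K−S=0.0000, hold=19.1114 ⇒ V=19.1114 continue
k=1: (k=1,j=0): S=72.5817, K−S=50.1383, hold=52.7086 ⇒ V=52.7086 continue | (k=1,j=1): S=114.7450, K−S=7.9750, hold=29.9510 ⇒ V=29.9510 continue
k=0: (k=0,j=0): S=91.2600, K−S=31.4600, hold=41.6543 ⇒ V=41.6543 continue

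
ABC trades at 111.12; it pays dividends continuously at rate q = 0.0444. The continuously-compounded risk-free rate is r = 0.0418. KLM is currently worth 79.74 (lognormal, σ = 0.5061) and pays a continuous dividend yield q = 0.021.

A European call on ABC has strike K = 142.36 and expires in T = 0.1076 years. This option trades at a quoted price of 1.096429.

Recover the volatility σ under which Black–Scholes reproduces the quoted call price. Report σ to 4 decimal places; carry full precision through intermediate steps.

At σ = 0.5834 the Black–Scholes value reproduces the quote:
σ√T = 0.5834·√0.1076 = 0.191369
d₁ = (ln(S/K) + (r−q+σ²/2)T) / (σ√T) = (ln(111.12/142.36) + (0.0418−0.0444+0.5834²/2)·0.1076) / 0.191369 = (-0.247748 + 0.018031) / 0.191369 = -1.200385
d₂ = d₁ − σ√T = -1.200385 − 0.191369 = -1.391754
e^{−rT} = 0.995512
e^{−qT} = 0.995234
N(d₁) = 0.114995,  N(d₂) = 0.081998
V = S·e^{−qT}·N(d₁) − K·e^{−rT}·N(d₂) = 12.717334 − 11.620905 = 1.096429 (equal to the quote); since ∂V/∂σ > 0 for all σ, the implied volatility is unique

sigma = 0.5834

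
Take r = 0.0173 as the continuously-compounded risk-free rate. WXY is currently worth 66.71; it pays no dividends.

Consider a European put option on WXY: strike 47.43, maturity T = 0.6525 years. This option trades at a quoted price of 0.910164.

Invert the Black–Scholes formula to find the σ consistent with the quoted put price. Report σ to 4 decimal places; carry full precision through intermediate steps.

sigma = 0.3630

At σ = 0.3630 the Black–Scholes value reproduces the quote:
σ√T = 0.363·√0.6525 = 0.293222
d₁ = (ln(S/K) + (r+σ²/2)T) / (σ√T) = (ln(66.71/47.43) + (0.0173+0.363²/2)·0.6525) / 0.293222 = (0.341100 + 0.054278) / 0.293222 = 1.348390
d₂ = d₁ − σ√T = 1.348390 − 0.293222 = 1.055167
e^{−rT} = 0.988775
N(−d₁) = 0.088767,  N(−d₂) = 0.145674
V = K·e^{−rT}·N(−d₂) − S·N(−d₁) = 6.831780 − 5.921616 = 0.910164 (equal to the quote); since ∂V/∂σ > 0 for all σ, the implied volatility is unique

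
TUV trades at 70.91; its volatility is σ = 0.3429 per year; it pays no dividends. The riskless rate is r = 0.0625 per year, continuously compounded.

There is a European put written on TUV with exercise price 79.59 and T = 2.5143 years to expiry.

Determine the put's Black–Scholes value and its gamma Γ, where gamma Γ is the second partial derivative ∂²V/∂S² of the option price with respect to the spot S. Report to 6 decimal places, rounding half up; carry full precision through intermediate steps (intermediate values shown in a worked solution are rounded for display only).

price = 13.479565
Γ = 0.009738

σ√T = 0.3429·√2.5143 = 0.543721
d₁ = (ln(S/K) + (r+σ²/2)T) / (σ√T) = (ln(70.91/79.59) + (0.0625+0.3429²/2)·2.5143) / 0.543721 = (-0.115477 + 0.304960) / 0.543721 = 0.348493
d₂ = d₁ − σ√T = 0.348493 − 0.543721 = -0.195228
e^{−rT} = 0.854581
N(−d₁) = 0.363735,  N(−d₂) = 0.577393
Put price V = K·e^{−rT}·N(−d₂) − S·N(−d₁) = 39.272010 − 25.792446 = 13.479565
φ(d₁) = (1/√(2π))·e^{−d₁²/2} = 0.375438
Γ = φ(d₁) / (S·σ·√T) = 0.009738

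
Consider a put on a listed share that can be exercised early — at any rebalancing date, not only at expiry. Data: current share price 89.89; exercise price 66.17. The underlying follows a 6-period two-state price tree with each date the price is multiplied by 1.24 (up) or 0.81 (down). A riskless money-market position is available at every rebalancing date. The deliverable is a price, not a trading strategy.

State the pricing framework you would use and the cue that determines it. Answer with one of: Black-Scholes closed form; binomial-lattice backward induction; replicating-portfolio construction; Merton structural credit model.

Key observation: early exercise of the strike-66.17 put must be checked at each of the 6 dates (spot 89.89), which forces a node-by-node comparison of intrinsic and continuation value backward from expiry.

framework: binomial-lattice backward induction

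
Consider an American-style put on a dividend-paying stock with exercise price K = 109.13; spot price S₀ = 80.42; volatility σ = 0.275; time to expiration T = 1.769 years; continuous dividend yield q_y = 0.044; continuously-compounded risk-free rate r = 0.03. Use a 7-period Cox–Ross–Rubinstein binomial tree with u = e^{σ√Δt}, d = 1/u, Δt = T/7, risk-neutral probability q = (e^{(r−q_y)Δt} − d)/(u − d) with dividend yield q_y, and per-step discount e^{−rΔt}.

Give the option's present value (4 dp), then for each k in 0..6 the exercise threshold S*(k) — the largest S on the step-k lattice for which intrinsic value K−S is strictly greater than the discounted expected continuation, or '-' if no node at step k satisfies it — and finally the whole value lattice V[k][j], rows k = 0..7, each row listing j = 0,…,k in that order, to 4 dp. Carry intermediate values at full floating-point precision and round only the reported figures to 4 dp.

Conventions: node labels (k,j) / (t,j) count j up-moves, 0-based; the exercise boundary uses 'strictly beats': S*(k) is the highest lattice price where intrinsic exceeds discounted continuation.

price = 32.7812
boundary = - - - 53.1187 60.9939 70.0366 60.9939
tree:
32.7812
40.3553 24.1776
48.2436 31.4993 15.7345
56.0113 39.6659 22.1581 8.2349
62.8696 48.1361 30.0949 12.9375 2.6893
68.8425 56.0113 39.0934 19.7247 4.9516 0.0000
74.0442 62.8696 48.1361 28.7750 9.1172 0.0000 0.0000
78.5743 68.8425 56.0113 39.0934 16.7872 0.0000 0.0000 0.0000

Δt=0.25271  u=1.14826  d=0.87089  q=0.45276  discount=0.99245
step 7 (expiry): payoffs max(K−S,0) = 78.5743 68.8425 56.0113 39.0934 16.7872 0.0000 0.0000 0.0000
step 6: (k=6,j=0): S=35.0858, K−S=74.0442, hold=73.6079 ⇒ V=74.0442 exercise | (k=6,j=1): S=46.2604, K−S=62.8696, hold=62.5570 ⇒ V=62.8696 exercise | (k=6,j=2): S=60.9939, K−S=48.1361, hold=47.9863 ⇒ V=48.1361 exercise | (k=6,j=3): S=80.4200, K−S=28.7100, hold=28.7750 ⇒ V=28.7750 continue | (k=6,j=4): S=106.0331, K−S=3.0969, hold=9.1172 ⇒ V=9.1172 continue | (k=6,j=5): S=139.8039, K−S=0.0000, hold=0.0000 ⇒ V=0.0000 continue | (k=6,j=6): S=184.3303, K−S=0.0000, hold=0.0000 ⇒ V=0.0000 continue  boundary S*=60.9939
step 5: (k=5,j=0): S=40.2875, K−S=68.8425, hold=68.4638 ⇒ V=68.8425 exercise | (k=5,j=1): S=53.1187, K−S=56.0113, hold=55.7744 ⇒ V=56.0113 exercise | (k=5,j=2): S=70.0366, K−S=39.0934, hold=39.0728 ⇒ V=39.0934 exercise | (k=5,j=3): S=92.3428, K−S=16.7872, hold=19.7247 ⇒ V=19.7247 continue | (k=5,j=4): S=121.7532, K−S=0.0000, hold=4.9516 ⇒ V=4.9516 continue | (k=5,j=5): S=160.5307, K−S=0.0000, hold=0.0000 ⇒ V=0.0000 continue  boundary S*=70.0366
step 4: (k=4,j=0): S=46.2604, K−S=62.8696, hold=62.5570 ⇒ V=62.8696 exercise | (k=4,j=1): S=60.9939, K−S=48.1361, hold=47.9863 ⇒ V=48.1361 exercise | (k=4,j=2): S=80.4200, K−S=28.7100, hold=30.0949 ⇒ V=30.0949 continue | (k=4,j=3): S=106.0331, K−S=3.0969, hold=12.9375 ⇒ V=12.9375 continue | (k=4,j=4): S=139.8039, K−S=0.0000, hold=2.6893 ⇒ V=2.6893 continue  boundary S*=60.9939
step 3: (k=3,j=0): S=53.1187, K−S=56.0113, hold=55.7744 ⇒ V=56.0113 exercise | (k=3,j=1): S=70.0366, K−S=39.0934, hold=39.6659 ⇒ V=39.6659 continue | (k=3,j=2): S=92.3428, K−S=16.7872, hold=22.1581 ⇒ V=22.1581 continue | (k=3,j=3): S=121.7532, K−S=0.0000, hold=8.2349 ⇒ V=8.2349 continue  boundary S*=53.1187
step 2: (k=2,j=0): S=60.9939, K−S=48.1361, hold=48.2436 ⇒ V=48.2436 continue | (k=2,j=1): S=80.4200, K−S=28.7100, hold=31.4993 ⇒ V=31.4993 continue | (k=2,j=2): S=106.0331, K−S=3.0969, hold=15.7345 ⇒ V=15.7345 continue  boundary S*=-
step 1: (k=1,j=0): S=70.0366, K−S=39.0934, hold=40.3553 ⇒ V=40.3553 continue | (k=1,j=1): S=92.3428, K−S=16.7872, hold=24.1776 ⇒ V=24.1776 continue  boundary S*=-
step 0: (k=0,j=0): S=80.4200, K−S=28.7100, hold=32.7812 ⇒ V=32.7812 continue  boundary S*=-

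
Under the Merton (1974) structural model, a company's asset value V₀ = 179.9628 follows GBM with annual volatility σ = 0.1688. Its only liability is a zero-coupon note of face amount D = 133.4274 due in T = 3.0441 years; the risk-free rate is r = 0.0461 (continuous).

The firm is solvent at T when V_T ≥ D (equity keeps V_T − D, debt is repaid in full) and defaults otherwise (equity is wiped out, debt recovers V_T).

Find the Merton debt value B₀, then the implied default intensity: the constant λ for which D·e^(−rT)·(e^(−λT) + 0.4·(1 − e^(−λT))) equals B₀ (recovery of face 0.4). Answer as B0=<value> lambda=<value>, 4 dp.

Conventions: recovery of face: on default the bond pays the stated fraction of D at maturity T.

B0=114.6988 lambda=0.0060

Apply the equity-as-call identities (strike 133.4274, horizon 3.0441 years):
d₁ = [ln(V₀/D) + (r + σ²/2)T] / (σ√T)
   = [ln(179.9628/133.4274) + (0.0461 + 0.5·0.1688²)·3.0441] / (0.1688·√3.0441)
   = [0.299193 + 0.183701] / 0.294511 = 1.639646
d₂ = d₁ − σ√T = 1.639646 − 0.294511 = 1.345134
N(d₁) = 0.949461,  N(d₂) = 0.910709,  e^(−rT) = 0.869069
E₀ = V₀·N(d₁) − D·e^(−rT)·N(d₂)
   = 179.9628·0.949461 − 133.4274·0.869069·0.910709 = 65.263954
B₀ = V₀ − E₀ = 179.9628 − 65.263954 = 114.698846
e^(−λT) = (B₀·e^(rT)/D − 0.4)/(1 − 0.4) = (114.6988·1.150657/133.4274 − 0.4)/0.6 = 0.98190736
λ = −ln(0.98190736)/3.0441 = 0.005998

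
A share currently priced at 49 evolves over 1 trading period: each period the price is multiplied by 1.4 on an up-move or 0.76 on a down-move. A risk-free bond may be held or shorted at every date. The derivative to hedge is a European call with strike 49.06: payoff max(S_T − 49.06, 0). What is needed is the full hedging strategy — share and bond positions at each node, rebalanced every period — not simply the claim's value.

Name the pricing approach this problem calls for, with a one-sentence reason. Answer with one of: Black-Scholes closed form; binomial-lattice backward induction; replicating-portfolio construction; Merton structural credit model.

framework: replicating-portfolio construction

Key observation: since the answer must list Δ and B at each node of the 1.4/0.76 lattice on 49, the replicating-portfolio method — solving the two-state system at every node — is the one that applies.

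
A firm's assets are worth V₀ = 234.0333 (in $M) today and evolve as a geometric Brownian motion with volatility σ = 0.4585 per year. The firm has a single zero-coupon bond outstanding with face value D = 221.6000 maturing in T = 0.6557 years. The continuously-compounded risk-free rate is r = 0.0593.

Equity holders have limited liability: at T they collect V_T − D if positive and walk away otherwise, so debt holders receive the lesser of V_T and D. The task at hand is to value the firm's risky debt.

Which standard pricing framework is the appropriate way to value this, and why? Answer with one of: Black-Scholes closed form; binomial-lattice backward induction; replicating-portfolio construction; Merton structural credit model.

Key observation: assets follow a GBM and default happens iff V_T < 221.6000; valuing claims on that split (equity as a call, risky debt as the residual) is the structural model's definition.

framework: Merton structural credit model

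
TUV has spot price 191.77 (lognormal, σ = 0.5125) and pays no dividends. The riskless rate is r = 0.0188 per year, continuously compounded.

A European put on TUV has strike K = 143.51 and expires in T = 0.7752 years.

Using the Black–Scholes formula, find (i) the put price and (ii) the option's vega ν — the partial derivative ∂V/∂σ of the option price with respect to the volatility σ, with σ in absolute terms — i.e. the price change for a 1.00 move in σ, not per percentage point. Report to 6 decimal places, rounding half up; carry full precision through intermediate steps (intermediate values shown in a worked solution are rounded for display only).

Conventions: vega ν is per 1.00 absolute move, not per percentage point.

price = 10.923297
ν = 44.912603

σ√T = 0.5125·√0.7752 = 0.451233
d₁ = (ln(S/K) + (r+σ²/2)T) / (σ√T) = (ln(191.77/143.51) + (0.0188+0.5125²/2)·0.7752) / 0.451233 = (0.289892 + 0.116379) / 0.451233 = 0.900358
d₂ = d₁ − σ√T = 0.900358 − 0.451233 = 0.449126
e^{−rT} = 0.985532
N(−d₁) = 0.183965,  N(−d₂) = 0.326671
Put price V = K·e^{−rT}·N(−d₂) − S·N(−d₁) = 46.202220 − 35.278923 = 10.923297
φ(d₁) = (1/√(2π))·e^{−d₁²/2} = 0.265999
ν = S·φ(d₁)·√T = 44.912603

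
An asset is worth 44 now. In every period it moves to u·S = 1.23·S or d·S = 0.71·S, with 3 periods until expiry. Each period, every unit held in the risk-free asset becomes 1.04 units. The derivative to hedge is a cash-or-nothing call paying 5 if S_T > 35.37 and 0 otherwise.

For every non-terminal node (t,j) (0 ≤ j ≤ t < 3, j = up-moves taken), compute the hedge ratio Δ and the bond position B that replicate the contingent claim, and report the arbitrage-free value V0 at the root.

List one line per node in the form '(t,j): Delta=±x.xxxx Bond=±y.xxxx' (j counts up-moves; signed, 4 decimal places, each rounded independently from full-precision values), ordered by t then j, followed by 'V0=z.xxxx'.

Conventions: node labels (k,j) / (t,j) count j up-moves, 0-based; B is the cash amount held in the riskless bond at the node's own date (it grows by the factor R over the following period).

The replicating-portfolio and risk-neutral prices coincide; use p* = (1.04−0.71)/(1.23−0.71) = 0.6346 for the latter.
At maturity the claim pays: V(3,0)=0.0000, V(3,1)=0.0000, V(3,2)=5.0000, V(3,3)=5.0000
  t=2,j=0: stock 22.1804 → up 27.2819 (V=0.0000), down 15.7481 (V=0.0000). Price 0.0000; hedge Δ=0.0000, bond B=0.0000.
  t=2,j=1: stock 38.4252 → up 47.2630 (V=5.0000), down 27.2819 (V=0.0000). Price 3.0510; hedge Δ=0.2502, bond B=-6.5643.
  t=2,j=2: stock 66.5676 → up 81.8781 (V=5.0000), down 47.2630 (V=5.0000). Price 4.8077; hedge Δ=0.0000, bond B=4.8077.
  t=1,j=0: stock 31.2400 → up 38.4252 (V=3.0510), down 22.1804 (V=0.0000). Price 1.8618; hedge Δ=0.1878, bond B=-4.0056.
  t=1,j=1: stock 54.1200 → up 66.5676 (V=4.8077), down 38.4252 (V=3.0510). Price 4.0056; hedge Δ=0.0624, bond B=0.6274.
  t=0,j=0: stock 44.0000 → up 54.1200 (V=4.0056), down 31.2400 (V=1.8618). Price 3.0983; hedge Δ=0.0937, bond B=-1.0244.
Check: Δ(0,0)·S0 + B(0,0) = 3.0983 = V0.

(0,0): Delta=0.0937 Bond=-1.0244
(1,0): Delta=0.1878 Bond=-4.0056
(1,1): Delta=0.0624 Bond=0.6274
(2,0): Delta=0.0000 Bond=0.0000
(2,1): Delta=0.2502 Bond=-6.5643
(2,2): Delta=0.0000 Bond=4.8077
V0=3.0983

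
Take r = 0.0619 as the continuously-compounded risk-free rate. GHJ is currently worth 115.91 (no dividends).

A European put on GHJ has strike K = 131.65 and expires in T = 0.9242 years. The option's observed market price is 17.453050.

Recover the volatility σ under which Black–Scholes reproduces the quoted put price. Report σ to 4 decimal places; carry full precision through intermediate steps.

At σ = 0.2789 the Black–Scholes value reproduces the quote:
σ√T = 0.2789·√0.9242 = 0.268121
d₁ = (ln(S/K) + (r+σ²/2)T) / (σ√T) = (ln(115.91/131.65) + (0.0619+0.2789²/2)·0.9242) / 0.268121 = (-0.127333 + 0.093153) / 0.268121 = -0.127481
d₂ = d₁ − σ√T = -0.127481 − 0.268121 = -0.395602
e^{−rT} = 0.944398
N(−d₁) = 0.550720,  N(−d₂) = 0.653801
V = K·e^{−rT}·N(−d₂) − S·N(−d₁) = 81.287013 − 63.833963 = 17.453050 (matching the quote); vega is positive throughout, so no other σ reproduces this price

sigma = 0.2789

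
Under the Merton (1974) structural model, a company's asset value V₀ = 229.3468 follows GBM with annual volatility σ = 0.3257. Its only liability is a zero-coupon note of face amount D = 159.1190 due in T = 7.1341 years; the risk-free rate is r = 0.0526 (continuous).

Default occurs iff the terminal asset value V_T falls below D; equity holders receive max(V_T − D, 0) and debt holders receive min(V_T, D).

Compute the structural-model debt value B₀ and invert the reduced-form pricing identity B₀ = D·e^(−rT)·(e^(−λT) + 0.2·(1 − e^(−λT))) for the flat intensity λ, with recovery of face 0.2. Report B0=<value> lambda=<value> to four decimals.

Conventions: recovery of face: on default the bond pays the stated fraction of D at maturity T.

B0=95.0601 lambda=0.0250

Equity is a call on the firm's assets struck at D = 159.1190:
d₁ = [ln(V₀/D) + (r + σ²/2)T] / (σ√T)
   = [ln(229.3468/159.1190) + (0.0526 + 0.5·0.3257²)·7.1341] / (0.3257·√7.1341)
   = [0.365583 + 0.753648] / 0.869936 = 1.286567
d₂ = d₁ − σ√T = 1.286567 − 0.869936 = 0.416631
N(d₁) = 0.900877,  N(d₂) = 0.661526,  e^(−rT) = 0.687115
E₀ = V₀·N(d₁) − D·e^(−rT)·N(d₂)
   = 229.3468·0.900877 − 159.1190·0.687115·0.661526 = 134.286713
B₀ = V₀ − E₀ = 229.3468 − 134.286713 = 95.060087
e^(−λT) = (B₀·e^(rT)/D − 0.2)/(1 − 0.2) = (95.0601·1.455361/159.1190 − 0.2)/0.8 = 0.83681803
λ = −ln(0.83681803)/7.1341 = 0.024971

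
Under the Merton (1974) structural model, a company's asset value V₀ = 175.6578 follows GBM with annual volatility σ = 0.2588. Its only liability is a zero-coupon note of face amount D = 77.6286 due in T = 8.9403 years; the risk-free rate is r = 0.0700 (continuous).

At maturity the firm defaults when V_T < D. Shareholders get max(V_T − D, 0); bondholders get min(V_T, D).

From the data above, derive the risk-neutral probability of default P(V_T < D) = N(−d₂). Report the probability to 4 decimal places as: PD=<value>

Apply the equity-as-call identities (strike 77.6286, horizon 8.9403 years):
d₁ = [ln(V₀/D) + (r + σ²/2)T] / (σ√T)
   = [ln(175.6578/77.6286) + (0.0700 + 0.5·0.2588²)·8.9403] / (0.2588·√8.9403)
   = [0.816602 + 0.925220] / 0.773821 = 2.250938
d₂ = d₁ − σ√T = 2.250938 − 0.773821 = 1.477117
risk-neutral PD = N(−d₂) = N(-1.477117) = 0.069822

PD=0.0698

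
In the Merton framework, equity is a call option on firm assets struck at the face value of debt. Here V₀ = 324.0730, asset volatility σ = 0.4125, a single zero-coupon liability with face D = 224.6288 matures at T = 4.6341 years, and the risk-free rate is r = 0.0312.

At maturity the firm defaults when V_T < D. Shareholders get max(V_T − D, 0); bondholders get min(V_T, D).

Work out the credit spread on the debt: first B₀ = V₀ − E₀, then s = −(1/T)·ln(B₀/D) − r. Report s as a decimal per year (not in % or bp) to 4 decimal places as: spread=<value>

spread=0.0457

Work the structural quantities from V₀ = 324.0730 against face 224.6288:
d₁ = [ln(V₀/D) + (r + σ²/2)T] / (σ√T)
   = [ln(324.0730/224.6288) + (0.0312 + 0.5·0.4125²)·4.6341] / (0.4125·√4.6341)
   = [0.366520 + 0.538844] / 0.887987 = 1.019569
d₂ = d₁ − σ√T = 1.019569 − 0.887987 = 0.131582
N(d₁) = 0.846034,  N(d₂) = 0.552342,  e^(−rT) = 0.865382
E₀ = V₀·N(d₁) − D·e^(−rT)·N(d₂)
   = 324.0730·0.846034 − 224.6288·0.865382·0.552342 = 166.806889
B₀ = V₀ − E₀ = 324.0730 − 166.806889 = 157.266111
spread = −(1/T)·ln(B₀/D) − r = −(1/4.6341)·ln(157.266111/224.6288) − 0.0312 = 0.04573186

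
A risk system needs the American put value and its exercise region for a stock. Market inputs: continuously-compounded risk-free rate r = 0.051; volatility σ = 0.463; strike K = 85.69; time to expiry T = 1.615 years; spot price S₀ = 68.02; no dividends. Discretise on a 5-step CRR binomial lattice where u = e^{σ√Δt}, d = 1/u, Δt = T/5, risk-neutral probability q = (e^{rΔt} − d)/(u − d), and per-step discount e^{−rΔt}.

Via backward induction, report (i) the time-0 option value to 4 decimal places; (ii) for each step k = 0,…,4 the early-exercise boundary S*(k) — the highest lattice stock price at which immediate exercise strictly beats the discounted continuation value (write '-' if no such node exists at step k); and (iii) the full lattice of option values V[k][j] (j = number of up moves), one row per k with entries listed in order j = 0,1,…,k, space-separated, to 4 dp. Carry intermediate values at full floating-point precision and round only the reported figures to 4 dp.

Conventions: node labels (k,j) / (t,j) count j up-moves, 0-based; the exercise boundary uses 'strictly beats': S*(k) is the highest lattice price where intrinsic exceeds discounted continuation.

price = 24.0910
boundary = - - 40.1863 52.2827 68.0200
tree:
24.0910
33.9039 13.6959
45.5037 21.8092 4.8792
54.8013 33.4073 9.2852 0.0000
61.9478 45.5037 17.6700 0.0000 0.0000
67.4409 54.8013 33.4073 0.0000 0.0000 0.0000

Δt=0.32300, u=1.30101, d=0.76864, q=0.46579, disc=e^(-rΔt)=0.98366
k=5 terminal: V=max(K-S,0) → 67.4409 54.8013 33.4073 0.0000 0.0000 0.0000
k=4: j=0 S=23.7422 intr=61.9478 cont=60.5478 V=61.9478[EX]; j=1 S=40.1863 intr=45.5037 cont=44.1036 V=45.5037[EX]; j=2 S=68.0200 intr=17.6700 cont=17.5549 V=17.6700[EX]; j=3 S=115.1316 intr=0.0000 cont=0.0000 V=0.0000[hold]; j=4 S=194.8735 intr=0.0000 cont=0.0000 V=0.0000[hold]  S*(4)=68.0200
k=3: j=0 S=30.8887 intr=54.8013 cont=53.4013 V=54.8013[EX]; j=1 S=52.2827 intr=33.4073 cont=32.0073 V=33.4073[EX]; j=2 S=88.4944 intr=0.0000 cont=9.2852 V=9.2852[hold]; j=3 S=149.7869 intr=0.0000 cont=0.0000 V=0.0000[hold]  S*(3)=52.2827
k=2: j=0 S=40.1863 intr=45.5037 cont=44.1036 V=45.5037[EX]; j=1 S=68.0200 intr=17.6700 cont=21.8092 V=21.8092[hold]; j=2 S=115.1316 intr=0.0000 cont=4.8792 V=4.8792[hold]  S*(2)=40.1863
k=1: j=0 S=52.2827 intr=33.4073 cont=33.9039 V=33.9039[hold]; j=1 S=88.4944 intr=0.0000 cont=13.6959 V=13.6959[hold]  S*(1)=-
k=0: j=0 S=68.0200 intr=17.6700 cont=24.0910 V=24.0910[hold]  S*(0)=-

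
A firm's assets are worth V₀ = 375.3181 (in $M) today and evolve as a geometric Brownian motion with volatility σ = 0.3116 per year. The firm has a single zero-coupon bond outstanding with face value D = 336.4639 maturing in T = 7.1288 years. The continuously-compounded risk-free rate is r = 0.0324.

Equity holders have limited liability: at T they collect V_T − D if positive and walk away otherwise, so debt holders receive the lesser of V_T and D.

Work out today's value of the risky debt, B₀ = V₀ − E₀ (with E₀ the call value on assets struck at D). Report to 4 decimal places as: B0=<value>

Equity is a call on the firm's assets struck at D = 336.4639:
d₁ = [ln(V₀/D) + (r + σ²/2)T] / (σ√T)
   = [ln(375.3181/336.4639) + (0.0324 + 0.5·0.3116²)·7.1288] / (0.3116·√7.1288)
   = [0.109283 + 0.577057] / 0.831966 = 0.824961
d₂ = d₁ − σ√T = 0.824961 − 0.831966 = -0.007005
N(d₁) = 0.795303,  N(d₂) = 0.497206,  e^(−rT) = 0.793761
E₀ = V₀·N(d₁) − D·e^(−rT)·N(d₂)
   = 375.3181·0.795303 − 336.4639·0.793761·0.497206 = 165.702101
B₀ = V₀ − E₀ = 375.3181 − 165.702101 = 209.615999

B0=209.6160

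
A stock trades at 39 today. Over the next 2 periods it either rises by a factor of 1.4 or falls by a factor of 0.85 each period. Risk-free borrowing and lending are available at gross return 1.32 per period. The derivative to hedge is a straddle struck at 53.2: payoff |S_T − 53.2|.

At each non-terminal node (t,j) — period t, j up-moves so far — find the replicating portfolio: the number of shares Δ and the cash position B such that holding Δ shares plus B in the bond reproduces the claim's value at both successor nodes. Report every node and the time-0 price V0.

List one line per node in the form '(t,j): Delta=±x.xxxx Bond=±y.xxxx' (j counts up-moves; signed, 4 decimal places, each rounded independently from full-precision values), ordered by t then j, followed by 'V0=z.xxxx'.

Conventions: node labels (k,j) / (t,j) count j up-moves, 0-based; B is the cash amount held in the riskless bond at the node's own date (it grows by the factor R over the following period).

The replicating-portfolio and risk-neutral prices coincide; use p* = (1.32−0.85)/(1.4−0.85) = 0.8545 for the latter.
At maturity the claim pays: V(2,0)=25.0225, V(2,1)=6.7900, V(2,2)=23.2400
(1,0): S=33.1500. Δ = (V_up−V_dn)/(S_up−S_dn) = (6.7900−25.0225)/(46.4100−28.1775) = -1.0000. V = [p*·6.7900 + (1−p*)·25.0225]/1.32 = 7.1530. B = V − Δ·S = 40.3030.
(1,1): S=54.6000. Δ = (V_up−V_dn)/(S_up−S_dn) = (23.2400−6.7900)/(76.4400−46.4100) = 0.5478. V = [p*·23.2400 + (1−p*)·6.7900]/1.32 = 15.7934. B = V − Δ·S = -14.1157.
(0,0): S=39.0000. Δ = (V_up−V_dn)/(S_up−S_dn) = (15.7934−7.1530)/(54.6000−33.1500) = 0.4028. V = [p*·15.7934 + (1−p*)·7.1530]/1.32 = 11.0126. B = V − Δ·S = -4.6972.
Check: Δ(0,0)·S0 + B(0,0) = 11.0126 = V0.

(0,0): Delta=0.4028 Bond=-4.6972
(1,0): Delta=-1.0000 Bond=40.3030
(1,1): Delta=0.5478 Bond=-14.1157
V0=11.0126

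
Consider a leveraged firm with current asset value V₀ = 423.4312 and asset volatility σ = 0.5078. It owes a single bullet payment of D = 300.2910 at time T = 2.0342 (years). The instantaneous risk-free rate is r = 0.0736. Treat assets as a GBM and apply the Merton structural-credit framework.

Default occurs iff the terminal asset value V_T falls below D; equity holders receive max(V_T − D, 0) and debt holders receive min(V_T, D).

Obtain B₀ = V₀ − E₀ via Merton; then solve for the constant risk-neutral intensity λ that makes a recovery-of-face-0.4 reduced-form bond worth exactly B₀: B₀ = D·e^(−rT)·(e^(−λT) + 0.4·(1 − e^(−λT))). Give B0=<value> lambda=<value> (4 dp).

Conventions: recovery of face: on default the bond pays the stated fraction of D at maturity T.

B0=224.4643 lambda=0.1219

Equity is a call on the firm's assets struck at D = 300.2910:
d₁ = [ln(V₀/D) + (r + σ²/2)T] / (σ√T)
   = [ln(423.4312/300.2910) + (0.0736 + 0.5·0.5078²)·2.0342] / (0.5078·√2.0342)
   = [0.343639 + 0.411987] / 0.724252 = 1.043320
d₂ = d₁ − σ√T = 1.043320 − 0.724252 = 0.319068
N(d₁) = 0.851600,  N(d₂) = 0.625163,  e^(−rT) = 0.860951
E₀ = V₀·N(d₁) − D·e^(−rT)·N(d₂)
   = 423.4312·0.851600 − 300.2910·0.860951·0.625163 = 198.966948
B₀ = V₀ − E₀ = 423.4312 − 198.966948 = 224.464252
e^(−λT) = (B₀·e^(rT)/D − 0.4)/(1 − 0.4) = (224.4643·1.161506/300.2910 − 0.4)/0.6 = 0.78035499
λ = −ln(0.78035499)/2.0342 = 0.121918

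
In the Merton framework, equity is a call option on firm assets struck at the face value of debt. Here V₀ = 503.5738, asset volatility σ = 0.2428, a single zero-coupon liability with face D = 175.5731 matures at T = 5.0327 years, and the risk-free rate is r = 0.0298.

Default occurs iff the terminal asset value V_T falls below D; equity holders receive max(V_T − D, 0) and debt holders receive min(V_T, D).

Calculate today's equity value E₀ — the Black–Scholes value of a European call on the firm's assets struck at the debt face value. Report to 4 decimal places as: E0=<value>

Equity is a call on the firm's assets struck at D = 175.5731:
d₁ = [ln(V₀/D) + (r + σ²/2)T] / (σ√T)
   = [ln(503.5738/175.5731) + (0.0298 + 0.5·0.2428²)·5.0327] / (0.2428·√5.0327)
   = [1.053675 + 0.298318] / 0.544690 = 2.482134
d₂ = d₁ − σ√T = 2.482134 − 0.544690 = 1.937444
N(d₁) = 0.993470,  N(d₂) = 0.973654,  e^(−rT) = 0.860730
E₀ = V₀·N(d₁) − D·e^(−rT)·N(d₂)
   = 503.5738·0.993470 − 175.5731·0.860730·0.973654 = 353.145846

E0=353.1458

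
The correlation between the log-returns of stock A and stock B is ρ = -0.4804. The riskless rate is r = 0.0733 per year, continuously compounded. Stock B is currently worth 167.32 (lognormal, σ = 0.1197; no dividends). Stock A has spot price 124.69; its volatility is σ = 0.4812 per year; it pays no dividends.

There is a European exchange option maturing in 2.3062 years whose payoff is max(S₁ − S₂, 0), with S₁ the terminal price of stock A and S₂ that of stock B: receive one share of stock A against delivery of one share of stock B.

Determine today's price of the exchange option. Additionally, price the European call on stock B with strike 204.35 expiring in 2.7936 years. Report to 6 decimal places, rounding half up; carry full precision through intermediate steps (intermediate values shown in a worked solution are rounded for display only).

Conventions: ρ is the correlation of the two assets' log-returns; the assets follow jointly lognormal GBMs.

σ_eff = √(σ₁² + σ₂² − 2ρσ₁σ₂) = √(0.4812² + 0.1197² − 2·-0.4804·0.4812·0.1197) = 0.548838
d₁ = (ln(S₁/S₂) + (q₂ − q₁ + σ_eff²/2)T) / (σ_eff√T) = (ln(124.69/167.32) + (0.0 − 0.0 + 0.150612)·2.3062) / 0.833475 = 0.063905
d₂ = d₁ − σ_eff√T = 0.063905 − 0.833475 = -0.769571
N(d₁) = 0.525477,  N(d₂) = 0.220777
V = S₁·e^{−q₁T}·N(d₁) − S₂·e^{−q₂T}·N(d₂) = 65.521724 − 36.940466 = 28.581259
[vanilla: stock B call K=204.35]
σ√T = 0.1197·√2.7936 = 0.200067
d₁ = (ln(S/K) + (r+σ²/2)T) / (σ√T) = (ln(167.32/204.35) + (0.0733+0.1197²/2)·2.7936) / 0.200067 = (-0.199926 + 0.224784) / 0.200067 = 0.124250
d₂ = d₁ − σ√T = 0.124250 − 0.200067 = -0.075818
e^{−rT} = 0.814834
N(d₁) = 0.549441,  N(d₂) = 0.469782
price = S·N(d₁) − K·e^{−rT}·N(d₂) = 91.932498 − 78.224031 = 13.708467

exchange price = 28.581259
price(stock B call K=204.35) = 13.708467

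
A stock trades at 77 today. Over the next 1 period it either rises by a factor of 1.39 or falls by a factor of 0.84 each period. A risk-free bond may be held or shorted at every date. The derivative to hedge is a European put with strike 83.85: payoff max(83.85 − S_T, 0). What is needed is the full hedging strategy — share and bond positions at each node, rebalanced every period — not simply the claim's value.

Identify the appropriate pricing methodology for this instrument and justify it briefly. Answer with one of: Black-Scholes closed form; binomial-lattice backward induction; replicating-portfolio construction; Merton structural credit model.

Key observation: what is demanded is not a single number but the (Δ, B) position at each node of the 1.39/0.84 tree starting at 77; constructing those positions is the replicating-portfolio method.

framework: replicating-portfolio construction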